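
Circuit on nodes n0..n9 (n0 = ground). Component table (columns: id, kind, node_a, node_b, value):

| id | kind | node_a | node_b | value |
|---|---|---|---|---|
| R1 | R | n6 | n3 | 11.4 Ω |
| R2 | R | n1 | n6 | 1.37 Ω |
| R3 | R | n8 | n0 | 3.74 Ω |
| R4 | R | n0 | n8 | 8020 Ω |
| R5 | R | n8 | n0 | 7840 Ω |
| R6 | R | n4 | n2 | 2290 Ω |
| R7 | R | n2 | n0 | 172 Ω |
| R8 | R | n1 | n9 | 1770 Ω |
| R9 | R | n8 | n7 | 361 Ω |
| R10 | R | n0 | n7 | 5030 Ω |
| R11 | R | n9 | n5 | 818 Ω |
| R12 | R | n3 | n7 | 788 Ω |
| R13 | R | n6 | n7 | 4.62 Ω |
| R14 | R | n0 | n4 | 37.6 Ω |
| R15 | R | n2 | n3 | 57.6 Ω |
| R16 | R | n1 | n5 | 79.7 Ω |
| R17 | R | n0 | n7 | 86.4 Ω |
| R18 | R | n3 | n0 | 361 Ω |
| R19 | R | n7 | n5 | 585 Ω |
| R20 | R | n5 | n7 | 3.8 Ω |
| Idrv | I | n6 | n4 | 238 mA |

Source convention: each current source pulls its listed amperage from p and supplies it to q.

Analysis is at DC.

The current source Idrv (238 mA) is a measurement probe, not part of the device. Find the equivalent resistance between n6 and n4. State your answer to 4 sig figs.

Element admittances at DC:
  Y(R1) = 0.08772 S between n6,n3
  Y(R2) = 0.7299 S between n1,n6
  Y(R3) = 0.2674 S between n8,n0
  Y(R4) = 0.0001247 S between n0,n8
  Y(R5) = 0.0001276 S between n8,n0
  Y(R6) = 0.0004367 S between n4,n2
  Y(R7) = 0.005814 S between n2,n0
  Y(R8) = 0.0005650 S between n1,n9
  Y(R9) = 0.002770 S between n8,n7
  Y(R10) = 0.0001988 S between n0,n7
  Y(R11) = 0.001222 S between n9,n5
  Y(R12) = 0.001269 S between n3,n7
  Y(R13) = 0.2165 S between n6,n7
  Y(R14) = 0.02660 S between n0,n4
  Y(R15) = 0.01736 S between n2,n3
  Y(R16) = 0.01255 S between n1,n5
  Y(R17) = 0.01157 S between n0,n7
  Y(R18) = 0.002770 S between n3,n0
  Y(R19) = 0.001709 S between n7,n5
  Y(R20) = 0.2632 S between n5,n7
  Idrv: injects 0.238 A into n4 (from n6)
Assemble and solve the 9×9 MNA system:
  V(n1)=-11.50  V(n2)=-7.632  V(n3)=-10.60  V(n4)=8.681  V(n5)=-10.86  V(n6)=-11.52  V(n7)=-10.83  V(n8)=-0.1109  V(n9)=-11.06

R_eq = 84.86 Ω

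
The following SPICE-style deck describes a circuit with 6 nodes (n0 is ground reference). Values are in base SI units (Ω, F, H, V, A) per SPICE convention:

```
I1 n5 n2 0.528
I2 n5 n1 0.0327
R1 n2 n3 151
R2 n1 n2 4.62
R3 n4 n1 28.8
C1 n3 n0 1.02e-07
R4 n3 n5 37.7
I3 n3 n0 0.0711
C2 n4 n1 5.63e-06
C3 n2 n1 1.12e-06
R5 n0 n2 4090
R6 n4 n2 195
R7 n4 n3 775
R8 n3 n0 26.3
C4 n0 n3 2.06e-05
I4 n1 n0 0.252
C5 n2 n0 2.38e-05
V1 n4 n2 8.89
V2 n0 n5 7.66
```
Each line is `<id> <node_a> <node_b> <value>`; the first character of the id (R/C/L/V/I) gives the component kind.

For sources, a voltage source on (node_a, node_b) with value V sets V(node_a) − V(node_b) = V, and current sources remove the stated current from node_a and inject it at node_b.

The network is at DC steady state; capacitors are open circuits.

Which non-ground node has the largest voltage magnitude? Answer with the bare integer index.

4

Apply KCL at each of the 5 non-ground nodes and solve the resulting linear system.
Node n1: branches {I2, R2, R3, C2, C3, I4} → V_1 = 37.17
Node n2: branches {I1, R1, R2, C3, R5, R6, C5, V1} → V_2 = 36.82
Node n3: branches {R1, C1, R4, I3, R7, R8, C4} → V_3 = 0.3937
Node n4: branches {R3, C2, R6, R7, V1} → V_4 = 45.71
Node n5: branches {I1, I2, R4, V2} → V_5 = -7.660
Source currents: i(V1)=-0.4004, i(V2)=0.3471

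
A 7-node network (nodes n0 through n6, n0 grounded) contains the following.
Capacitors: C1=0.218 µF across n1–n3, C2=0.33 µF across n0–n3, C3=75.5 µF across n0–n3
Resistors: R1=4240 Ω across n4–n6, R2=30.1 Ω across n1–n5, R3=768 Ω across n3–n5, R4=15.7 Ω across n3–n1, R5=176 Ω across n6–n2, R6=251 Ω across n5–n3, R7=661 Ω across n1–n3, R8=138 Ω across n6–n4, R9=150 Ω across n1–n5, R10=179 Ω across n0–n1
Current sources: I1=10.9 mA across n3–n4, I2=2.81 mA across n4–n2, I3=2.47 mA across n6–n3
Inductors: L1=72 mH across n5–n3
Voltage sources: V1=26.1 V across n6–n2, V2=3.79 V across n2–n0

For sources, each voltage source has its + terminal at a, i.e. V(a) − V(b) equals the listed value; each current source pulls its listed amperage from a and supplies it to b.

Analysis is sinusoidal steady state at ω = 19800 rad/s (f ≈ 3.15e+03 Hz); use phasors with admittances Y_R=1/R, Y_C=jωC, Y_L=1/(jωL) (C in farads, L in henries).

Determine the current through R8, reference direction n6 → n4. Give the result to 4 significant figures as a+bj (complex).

Apply KCL at each of the 6 non-ground nodes and solve the resulting linear system.
Node n1: branches {C1, R2, R4, R7, R9, R10} → V_1 = -3.863e-05+0.005200j
Node n2: branches {I2, R5, V1, V2} → V_2 = 3.790+0.000j
Node n3: branches {C1, C2, I1, R3, R4, C3, R6, L1, R7, I3} → V_3 = -1.935e-05+0.005614j
Node n4: branches {R1, I1, I2, R8} → V_4 = 30.97+0.000j
Node n5: branches {R2, R3, R6, L1, R9} → V_5 = -3.068e-05+0.005248j
Node n6: branches {R1, R5, R8, I3, V1} → V_6 = 29.89+0.000j
Source currents: i(V1)=-0.1427+0.000j, i(V2)=0.008430+0.000j

-0.007835+0.000j A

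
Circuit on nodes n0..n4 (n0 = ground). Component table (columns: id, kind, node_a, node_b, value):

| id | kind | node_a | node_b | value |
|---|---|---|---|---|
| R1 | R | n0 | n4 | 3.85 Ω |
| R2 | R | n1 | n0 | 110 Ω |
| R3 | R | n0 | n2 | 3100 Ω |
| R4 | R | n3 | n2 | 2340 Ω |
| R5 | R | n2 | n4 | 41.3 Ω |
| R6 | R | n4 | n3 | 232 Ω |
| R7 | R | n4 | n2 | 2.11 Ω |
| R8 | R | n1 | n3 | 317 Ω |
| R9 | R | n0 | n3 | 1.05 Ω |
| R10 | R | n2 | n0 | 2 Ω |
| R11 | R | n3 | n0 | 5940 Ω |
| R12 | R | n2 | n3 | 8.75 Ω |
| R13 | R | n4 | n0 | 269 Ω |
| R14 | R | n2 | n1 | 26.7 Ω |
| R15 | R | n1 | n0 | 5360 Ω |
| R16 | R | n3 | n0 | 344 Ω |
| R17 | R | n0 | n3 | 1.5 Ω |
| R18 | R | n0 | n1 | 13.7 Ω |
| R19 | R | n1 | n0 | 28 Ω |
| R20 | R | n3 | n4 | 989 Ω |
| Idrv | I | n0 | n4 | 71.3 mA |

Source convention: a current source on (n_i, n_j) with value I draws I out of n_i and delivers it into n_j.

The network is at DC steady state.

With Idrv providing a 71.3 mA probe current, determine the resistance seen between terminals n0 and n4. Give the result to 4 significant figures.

MNA unknowns: 4 node voltages V₁..V_4
R1: Y=0.2597 on G[0,4]
R2: Y=0.009091 on G[1,0]
R3: Y=0.0003226 on G[0,2]
R4: Y=0.0004274 on G[3,2]
R5: Y=0.02421 on G[2,4]
R6: Y=0.004310 on G[4,3]
R7: Y=0.4739 on G[4,2]
R8: Y=0.003155 on G[1,3]
R9: Y=0.9524 on G[0,3]
R10: Y=0.5000 on G[2,0]
R11: Y=0.0001684 on G[3,0]
R12: Y=0.1143 on G[2,3]
R13: Y=0.003717 on G[4,0]
R14: Y=0.03745 on G[2,1]
R15: Y=0.0001866 on G[1,0]
R16: Y=0.002907 on G[3,0]
R17: Y=0.6667 on G[0,3]
R18: Y=0.07299 on G[0,1]
R19: Y=0.03571 on G[1,0]
R20: Y=0.001011 on G[3,4]
Idrv: z[0]−=0.0713, z[4]+=0.0713
solve → V1=0.01359, V2=0.05721, V3=0.004182, V4=0.1302

R_eq = 1.825 Ω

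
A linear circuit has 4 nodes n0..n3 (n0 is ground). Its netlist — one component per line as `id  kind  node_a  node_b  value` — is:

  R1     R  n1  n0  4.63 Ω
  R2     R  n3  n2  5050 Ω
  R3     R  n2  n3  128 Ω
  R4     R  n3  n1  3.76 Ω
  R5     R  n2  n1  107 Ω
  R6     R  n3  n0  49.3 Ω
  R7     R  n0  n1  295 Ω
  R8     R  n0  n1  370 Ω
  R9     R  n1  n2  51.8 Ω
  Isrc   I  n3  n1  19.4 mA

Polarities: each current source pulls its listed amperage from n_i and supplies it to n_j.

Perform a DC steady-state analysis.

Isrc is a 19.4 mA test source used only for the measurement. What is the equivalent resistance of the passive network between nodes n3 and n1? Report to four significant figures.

MNA unknowns: 3 node voltages V₁..V_3
R1: Y=0.2160 on G[1,0]
R2: Y=0.0001980 on G[3,2]
R3: Y=0.007812 on G[2,3]
R4: Y=0.2660 on G[3,1]
R5: Y=0.009346 on G[2,1]
R6: Y=0.02028 on G[3,0]
R7: Y=0.003390 on G[0,1]
R8: Y=0.002703 on G[0,1]
R9: Y=0.01931 on G[1,2]
Isrc: z[3]−=0.0194, z[1]+=0.0194
solve → V1=0.005583, V2=-0.008993, V3=-0.06113

R_eq = 3.439 Ω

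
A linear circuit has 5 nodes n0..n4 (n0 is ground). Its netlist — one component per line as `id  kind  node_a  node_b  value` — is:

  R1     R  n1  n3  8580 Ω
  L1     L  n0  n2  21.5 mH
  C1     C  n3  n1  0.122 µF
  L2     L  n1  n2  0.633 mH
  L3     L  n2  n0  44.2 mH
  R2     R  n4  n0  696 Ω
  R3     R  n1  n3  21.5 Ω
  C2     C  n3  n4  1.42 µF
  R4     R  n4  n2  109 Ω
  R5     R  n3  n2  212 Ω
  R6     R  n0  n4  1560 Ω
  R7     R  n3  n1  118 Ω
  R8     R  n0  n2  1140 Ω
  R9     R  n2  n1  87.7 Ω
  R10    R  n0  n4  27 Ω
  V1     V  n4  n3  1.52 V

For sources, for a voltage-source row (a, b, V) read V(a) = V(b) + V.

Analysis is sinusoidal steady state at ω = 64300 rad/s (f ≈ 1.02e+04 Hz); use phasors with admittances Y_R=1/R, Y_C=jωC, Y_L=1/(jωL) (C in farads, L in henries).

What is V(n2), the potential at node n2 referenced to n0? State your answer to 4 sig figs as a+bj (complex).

-1.088+0.1294j V

MNA unknowns: 4 node voltages V₁..V_4 plus 1 source current (V1)
R1: Y=0.0001166+0.000j on G[1,3]
L1: Y=0.000-0.0007234j on G[0,2]
C1: Y=0.000+0.007845j on G[3,1]
L2: Y=0.000-0.02457j on G[1,2]
L3: Y=0.000-0.0003519j on G[2,0]
R2: Y=0.001437+0.000j on G[4,0]
R3: Y=0.04651+0.000j on G[1,3]
C2: Y=0.000+0.09131j on G[3,4]
R4: Y=0.009174+0.000j on G[4,2]
R5: Y=0.004717+0.000j on G[3,2]
R6: Y=0.0006410+0.000j on G[0,4]
R7: Y=0.008475+0.000j on G[3,1]
R8: Y=0.0008772+0.000j on G[0,2]
R9: Y=0.01140+0.000j on G[2,1]
R10: Y=0.03704+0.000j on G[0,4]
V1: row V4−V3=1.52, i_V1 at 4,3
solve → V1=-1.347-0.1186j, V2=-1.088+0.1294j, V3=-1.499-0.03281j, V4=0.02084-0.03281j
aux → i_V1=-0.01099-0.1360j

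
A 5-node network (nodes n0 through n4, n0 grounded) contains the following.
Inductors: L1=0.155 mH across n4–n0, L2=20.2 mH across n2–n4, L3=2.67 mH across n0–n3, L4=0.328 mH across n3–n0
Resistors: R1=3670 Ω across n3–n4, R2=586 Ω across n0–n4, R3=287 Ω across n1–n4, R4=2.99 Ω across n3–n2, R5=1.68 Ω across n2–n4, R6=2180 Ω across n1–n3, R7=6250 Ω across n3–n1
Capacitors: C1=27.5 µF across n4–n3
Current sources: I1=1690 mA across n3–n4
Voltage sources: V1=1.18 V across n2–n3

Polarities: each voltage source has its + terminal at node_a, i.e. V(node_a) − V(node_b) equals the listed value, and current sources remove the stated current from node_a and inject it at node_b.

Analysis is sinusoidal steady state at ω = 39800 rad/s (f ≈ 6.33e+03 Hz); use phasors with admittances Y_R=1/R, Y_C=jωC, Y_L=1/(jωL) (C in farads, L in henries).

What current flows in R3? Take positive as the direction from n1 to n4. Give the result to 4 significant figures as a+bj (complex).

Element admittances at ω=39800 rad/s:
  Y(L1) = 0.000-0.1621j S between n4,n0
  Y(R1) = 0.0002725+0.000j S between n3,n4
  Y(L2) = 0.000-0.001244j S between n2,n4
  Y(R2) = 0.001706+0.000j S between n0,n4
  Y(L3) = 0.000-0.009410j S between n0,n3
  Y(C1) = 0.000+1.095j S between n4,n3
  Y(R3) = 0.003484+0.000j S between n1,n4
  Y(R4) = 0.3344+0.000j S between n3,n2
  Y(R5) = 0.5952+0.000j S between n2,n4
  Y(R6) = 0.0004587+0.000j S between n1,n3
  I1: injects 1.69 A into n4 (from n3)
  Y(R7) = 0.0001600+0.000j S between n3,n1
  Y(L4) = 0.000-0.07660j S between n3,n0
  V1: constraint V(n2)−V(n3) = 1.18
Assemble and solve the 5×5 MNA system:
  V(n1)=0.1909-0.3421j  V(n2)=0.5253+1.131j  V(n3)=-0.6547+1.131j  V(n4)=0.3410-0.6036j
  i(V1)=-0.5065-1.032j

-0.0005232+0.0009113j A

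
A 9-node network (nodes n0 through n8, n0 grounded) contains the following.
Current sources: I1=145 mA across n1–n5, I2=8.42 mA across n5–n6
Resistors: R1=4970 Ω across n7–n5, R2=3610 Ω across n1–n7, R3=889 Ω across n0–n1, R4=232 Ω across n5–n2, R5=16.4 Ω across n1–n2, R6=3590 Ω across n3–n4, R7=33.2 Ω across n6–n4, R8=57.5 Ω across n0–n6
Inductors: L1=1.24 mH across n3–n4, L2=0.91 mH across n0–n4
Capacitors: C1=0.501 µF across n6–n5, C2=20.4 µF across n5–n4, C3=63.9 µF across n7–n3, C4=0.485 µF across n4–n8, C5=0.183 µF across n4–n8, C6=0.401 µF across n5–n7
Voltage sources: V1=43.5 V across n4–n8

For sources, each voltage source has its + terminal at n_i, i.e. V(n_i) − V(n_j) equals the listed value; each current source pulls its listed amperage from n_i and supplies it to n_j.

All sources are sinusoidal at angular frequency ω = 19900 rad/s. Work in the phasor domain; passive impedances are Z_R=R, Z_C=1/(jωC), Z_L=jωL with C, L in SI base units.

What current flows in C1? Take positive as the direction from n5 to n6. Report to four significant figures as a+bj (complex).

Element admittances at ω=19900 rad/s:
  I1: injects 0.145 A into n5 (from n1)
  Y(R1) = 0.0002012+0.000j S between n7,n5
  Y(R2) = 0.0002770+0.000j S between n1,n7
  Y(R3) = 0.001125+0.000j S between n0,n1
  Y(L1) = 0.000-0.04053j S between n3,n4
  Y(R4) = 0.004310+0.000j S between n5,n2
  Y(R5) = 0.06098+0.000j S between n1,n2
  Y(R6) = 0.0002786+0.000j S between n3,n4
  I2: injects 0.00842 A into n6 (from n5)
  Y(C1) = 0.000+0.009970j S between n6,n5
  Y(R7) = 0.03012+0.000j S between n6,n4
  Y(R8) = 0.01739+0.000j S between n0,n6
  Y(C2) = 0.000+0.4060j S between n5,n4
  Y(C3) = 0.000+1.272j S between n7,n3
  Y(C4) = 0.000+0.009652j S between n4,n8
  Y(L2) = 0.000-0.05522j S between n0,n4
  Y(C5) = 0.000+0.003642j S between n4,n8
  Y(C6) = 0.000+0.007980j S between n5,n7
  V1: constraint V(n4)−V(n8) = 43.5
Assemble and solve the 9×9 MNA system:
  V(n1)=-26.64+0.3103j  V(n2)=-24.87+0.3162j  V(n3)=0.09050+0.2691j  V(n4)=0.09376+0.4762j  V(n5)=0.09555+0.3994j  V(n6)=0.2111+0.2776j  V(n7)=0.09056+0.2757j  V(n8)=-43.41+0.4762j
  i(V1)=0.000-0.5783j

-0.001214-0.001152j A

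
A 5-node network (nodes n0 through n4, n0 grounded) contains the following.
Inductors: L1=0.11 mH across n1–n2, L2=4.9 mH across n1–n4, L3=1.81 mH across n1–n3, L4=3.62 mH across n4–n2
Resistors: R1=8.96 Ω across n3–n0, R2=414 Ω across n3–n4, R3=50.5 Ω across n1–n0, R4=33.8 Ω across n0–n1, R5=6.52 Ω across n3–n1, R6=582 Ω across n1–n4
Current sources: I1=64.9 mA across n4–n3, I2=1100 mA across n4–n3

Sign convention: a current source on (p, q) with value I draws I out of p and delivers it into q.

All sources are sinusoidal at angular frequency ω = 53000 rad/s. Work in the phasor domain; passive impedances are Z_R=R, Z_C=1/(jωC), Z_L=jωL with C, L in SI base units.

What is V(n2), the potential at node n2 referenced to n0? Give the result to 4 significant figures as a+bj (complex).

Element admittances at ω=53000 rad/s:
  Y(L1) = 0.000-0.1715j S between n1,n2
  Y(L2) = 0.000-0.003851j S between n1,n4
  Y(R1) = 0.1116+0.000j S between n3,n0
  I1: injects 0.0649 A into n3 (from n4)
  Y(L3) = 0.000-0.01042j S between n1,n3
  Y(R2) = 0.002415+0.000j S between n3,n4
  Y(L4) = 0.000-0.005212j S between n4,n2
  Y(R3) = 0.01980+0.000j S between n1,n0
  Y(R4) = 0.02959+0.000j S between n0,n1
  Y(R5) = 0.1534+0.000j S between n3,n1
  Y(R6) = 0.001718+0.000j S between n1,n4
  I2: injects 1.1 A into n3 (from n4)
Assemble and solve the 4×4 MNA system:
  V(n1)=-3.857+0.7265j  V(n2)=-5.305-2.413j  V(n3)=1.707-0.3215j  V(n4)=-52.97-105.7j

-5.305-2.413j V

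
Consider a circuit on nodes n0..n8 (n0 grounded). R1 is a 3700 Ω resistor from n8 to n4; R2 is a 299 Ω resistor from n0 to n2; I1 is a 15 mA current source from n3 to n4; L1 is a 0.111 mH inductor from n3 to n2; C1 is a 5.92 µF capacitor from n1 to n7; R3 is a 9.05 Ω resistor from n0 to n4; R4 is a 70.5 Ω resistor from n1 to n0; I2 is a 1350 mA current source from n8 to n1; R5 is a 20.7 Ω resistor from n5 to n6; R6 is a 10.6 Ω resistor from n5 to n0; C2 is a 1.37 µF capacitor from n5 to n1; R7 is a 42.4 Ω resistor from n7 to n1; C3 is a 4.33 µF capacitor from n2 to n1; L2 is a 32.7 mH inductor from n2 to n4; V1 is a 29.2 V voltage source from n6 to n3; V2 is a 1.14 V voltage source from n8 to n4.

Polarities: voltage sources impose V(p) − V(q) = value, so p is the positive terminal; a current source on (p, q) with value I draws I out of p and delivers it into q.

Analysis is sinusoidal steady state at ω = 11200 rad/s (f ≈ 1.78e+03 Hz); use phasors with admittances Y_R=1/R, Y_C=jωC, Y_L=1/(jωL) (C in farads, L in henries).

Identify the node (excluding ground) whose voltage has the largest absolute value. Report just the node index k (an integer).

MNA unknowns: 8 node voltages V₁..V_8 plus 2 source currents (V1, V2)
R1: Y=0.0002703+0.000j on G[8,4]
R2: Y=0.003344+0.000j on G[0,2]
I1: z[3]−=0.015, z[4]+=0.015
L1: Y=0.000-0.8044j on G[3,2]
C1: Y=0.000+0.06630j on G[1,7]
R3: Y=0.1105+0.000j on G[0,4]
R4: Y=0.01418+0.000j on G[1,0]
I2: z[8]−=1.35, z[1]+=1.35
R5: Y=0.04831+0.000j on G[5,6]
R6: Y=0.09434+0.000j on G[5,0]
C2: Y=0.000+0.01534j on G[5,1]
R7: Y=0.02358+0.000j on G[7,1]
C3: Y=0.000+0.04850j on G[2,1]
L2: Y=0.000-0.002730j on G[2,4]
V1: row V6−V3=29.2, i_V1 at 6,3
V2: row V8−V4=1.14, i_V2 at 8,4
solve → V1=8.079-12.39j, V2=3.032+8.528j, V3=3.352+7.310j, V4=-11.86-0.3680j, V5=12.57+1.992j, V6=32.55+7.310j, V7=8.079-12.39j, V8=-10.72-0.3680j
aux → i_V1=-0.9652-0.2569j, i_V2=-1.350+0.000j

6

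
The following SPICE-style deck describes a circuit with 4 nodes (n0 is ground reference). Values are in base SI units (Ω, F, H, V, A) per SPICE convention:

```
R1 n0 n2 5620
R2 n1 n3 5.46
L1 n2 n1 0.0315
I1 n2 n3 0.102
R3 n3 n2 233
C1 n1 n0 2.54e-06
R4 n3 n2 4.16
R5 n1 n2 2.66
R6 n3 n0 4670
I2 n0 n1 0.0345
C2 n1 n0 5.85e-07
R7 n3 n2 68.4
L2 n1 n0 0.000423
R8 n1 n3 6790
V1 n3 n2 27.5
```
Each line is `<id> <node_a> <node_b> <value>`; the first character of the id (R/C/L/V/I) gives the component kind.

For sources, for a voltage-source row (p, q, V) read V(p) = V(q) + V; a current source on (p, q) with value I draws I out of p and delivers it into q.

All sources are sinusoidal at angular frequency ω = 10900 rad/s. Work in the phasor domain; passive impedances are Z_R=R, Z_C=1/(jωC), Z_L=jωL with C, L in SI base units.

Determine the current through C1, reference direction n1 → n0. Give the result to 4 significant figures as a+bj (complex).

-0.004868+7.646e-06j A

Element admittances at ω=10900 rad/s:
  Y(R1) = 0.0001779+0.000j S between n0,n2
  Y(R2) = 0.1832+0.000j S between n1,n3
  Y(L1) = 0.000-0.002912j S between n2,n1
  I1: injects 0.102 A into n3 (from n2)
  Y(R3) = 0.004292+0.000j S between n3,n2
  Y(C1) = 0.000+0.02769j S between n1,n0
  Y(R4) = 0.2404+0.000j S between n3,n2
  Y(R5) = 0.3759+0.000j S between n1,n2
  Y(R6) = 0.0002141+0.000j S between n3,n0
  I2: injects 0.0345 A into n1 (from n0)
  Y(C2) = 0.000+0.006377j S between n1,n0
  Y(R7) = 0.01462+0.000j S between n3,n2
  Y(L2) = 0.000-0.2169j S between n1,n0
  Y(R8) = 0.0001473+0.000j S between n1,n3
  V1: constraint V(n3)−V(n2) = 27.5
Assemble and solve the 4×4 MNA system:
  V(n1)=0.0002762+0.1758j  V(n2)=-9.017+0.1288j  V(n3)=18.48+0.1288j
  i(V1)=-10.42+0.008597j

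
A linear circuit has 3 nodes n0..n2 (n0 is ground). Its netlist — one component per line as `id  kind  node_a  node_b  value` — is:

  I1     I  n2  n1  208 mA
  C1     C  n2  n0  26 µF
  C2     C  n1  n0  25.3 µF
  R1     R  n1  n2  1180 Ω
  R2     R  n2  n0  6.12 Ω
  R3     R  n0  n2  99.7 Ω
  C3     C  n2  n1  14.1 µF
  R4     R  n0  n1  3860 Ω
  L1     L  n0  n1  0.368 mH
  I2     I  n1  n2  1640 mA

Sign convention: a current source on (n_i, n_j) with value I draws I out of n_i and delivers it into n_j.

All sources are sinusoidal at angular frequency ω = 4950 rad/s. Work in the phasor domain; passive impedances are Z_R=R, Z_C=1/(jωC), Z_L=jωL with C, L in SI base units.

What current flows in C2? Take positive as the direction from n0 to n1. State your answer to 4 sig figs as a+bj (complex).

-0.3860+0.09733j A

Apply KCL at each of the 2 non-ground nodes and solve the resulting linear system.
Node n1: branches {I1, C2, R1, C3, R4, L1, I2} → V_1 = -0.7772-3.082j
Node n2: branches {I1, C1, R1, R2, R3, C3, I2} → V_2 = 3.951-4.826j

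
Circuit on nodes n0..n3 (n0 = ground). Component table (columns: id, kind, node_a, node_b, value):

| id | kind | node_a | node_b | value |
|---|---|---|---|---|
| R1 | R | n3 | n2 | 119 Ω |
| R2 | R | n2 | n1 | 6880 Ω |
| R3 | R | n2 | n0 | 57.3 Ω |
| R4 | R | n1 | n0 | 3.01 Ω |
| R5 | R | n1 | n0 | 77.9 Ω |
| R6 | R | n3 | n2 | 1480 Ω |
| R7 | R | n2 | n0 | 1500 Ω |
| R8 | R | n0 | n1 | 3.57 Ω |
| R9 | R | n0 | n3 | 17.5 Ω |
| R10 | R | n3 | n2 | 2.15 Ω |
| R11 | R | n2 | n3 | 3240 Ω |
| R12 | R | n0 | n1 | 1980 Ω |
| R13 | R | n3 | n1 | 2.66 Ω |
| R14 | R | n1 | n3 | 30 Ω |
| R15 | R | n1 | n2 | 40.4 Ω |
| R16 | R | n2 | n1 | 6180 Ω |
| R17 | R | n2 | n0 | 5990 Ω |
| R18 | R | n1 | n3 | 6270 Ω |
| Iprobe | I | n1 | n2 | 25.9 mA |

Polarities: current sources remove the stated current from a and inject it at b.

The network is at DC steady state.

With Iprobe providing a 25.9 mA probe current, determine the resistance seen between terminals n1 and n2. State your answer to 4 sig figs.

Element admittances at DC:
  Y(R1) = 0.008403 S between n3,n2
  Y(R2) = 0.0001453 S between n2,n1
  Y(R3) = 0.01745 S between n2,n0
  Y(R4) = 0.3322 S between n1,n0
  Y(R5) = 0.01284 S between n1,n0
  Y(R6) = 0.0006757 S between n3,n2
  Y(R7) = 0.0006667 S between n2,n0
  Y(R8) = 0.2801 S between n0,n1
  Y(R9) = 0.05714 S between n0,n3
  Y(R10) = 0.4651 S between n3,n2
  Y(R11) = 0.0003086 S between n2,n3
  Y(R12) = 0.0005051 S between n0,n1
  Y(R13) = 0.3759 S between n3,n1
  Y(R14) = 0.03333 S between n1,n3
  Y(R15) = 0.02475 S between n1,n2
  Y(R16) = 0.0001618 S between n2,n1
  Y(R17) = 0.0001669 S between n2,n0
  Y(R18) = 0.0001595 S between n1,n3
  Iprobe: injects 0.0259 A into n2 (from n1)
Assemble and solve the 3×3 MNA system:
  V(n1)=-0.006349  V(n2)=0.08769  V(n3)=0.04145

R_eq = 3.631 Ω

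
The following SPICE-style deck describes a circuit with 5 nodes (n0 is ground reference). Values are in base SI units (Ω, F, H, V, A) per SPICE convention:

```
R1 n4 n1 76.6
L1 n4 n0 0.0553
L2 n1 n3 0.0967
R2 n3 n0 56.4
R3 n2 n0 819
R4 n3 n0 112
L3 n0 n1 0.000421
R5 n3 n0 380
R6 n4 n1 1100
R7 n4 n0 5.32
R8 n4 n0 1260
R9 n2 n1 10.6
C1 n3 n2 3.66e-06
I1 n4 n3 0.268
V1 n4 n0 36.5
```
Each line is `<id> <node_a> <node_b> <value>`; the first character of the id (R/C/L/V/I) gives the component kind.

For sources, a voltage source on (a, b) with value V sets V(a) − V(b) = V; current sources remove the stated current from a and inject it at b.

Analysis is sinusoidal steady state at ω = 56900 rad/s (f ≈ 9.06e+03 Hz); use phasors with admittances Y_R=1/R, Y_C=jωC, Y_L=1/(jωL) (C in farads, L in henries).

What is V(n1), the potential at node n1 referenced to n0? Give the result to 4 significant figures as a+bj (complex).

Element admittances at ω=56900 rad/s:
  Y(R1) = 0.01305+0.000j S between n4,n1
  Y(L1) = 0.000-0.0003178j S between n4,n0
  Y(L2) = 0.000-0.0001817j S between n1,n3
  Y(R2) = 0.01773+0.000j S between n3,n0
  Y(R3) = 0.001221+0.000j S between n2,n0
  Y(R4) = 0.008929+0.000j S between n3,n0
  Y(L3) = 0.000-0.04175j S between n0,n1
  Y(R5) = 0.002632+0.000j S between n3,n0
  Y(R6) = 0.0009091+0.000j S between n4,n1
  Y(R7) = 0.1880+0.000j S between n4,n0
  Y(R8) = 0.0007937+0.000j S between n4,n0
  Y(R9) = 0.09434+0.000j S between n2,n1
  Y(C1) = 0.000+0.2083j S between n3,n2
  I1: injects 0.268 A into n3 (from n4)
  V1: constraint V(n4)−V(n0) = 36.5
Assemble and solve the 5×5 MNA system:
  V(n1)=8.687+9.902j  V(n2)=8.957+7.522j  V(n3)=7.923+7.347j  V(n4)=36.50+0.000j
  i(V1)=-7.546+0.1499j

8.687+9.902j V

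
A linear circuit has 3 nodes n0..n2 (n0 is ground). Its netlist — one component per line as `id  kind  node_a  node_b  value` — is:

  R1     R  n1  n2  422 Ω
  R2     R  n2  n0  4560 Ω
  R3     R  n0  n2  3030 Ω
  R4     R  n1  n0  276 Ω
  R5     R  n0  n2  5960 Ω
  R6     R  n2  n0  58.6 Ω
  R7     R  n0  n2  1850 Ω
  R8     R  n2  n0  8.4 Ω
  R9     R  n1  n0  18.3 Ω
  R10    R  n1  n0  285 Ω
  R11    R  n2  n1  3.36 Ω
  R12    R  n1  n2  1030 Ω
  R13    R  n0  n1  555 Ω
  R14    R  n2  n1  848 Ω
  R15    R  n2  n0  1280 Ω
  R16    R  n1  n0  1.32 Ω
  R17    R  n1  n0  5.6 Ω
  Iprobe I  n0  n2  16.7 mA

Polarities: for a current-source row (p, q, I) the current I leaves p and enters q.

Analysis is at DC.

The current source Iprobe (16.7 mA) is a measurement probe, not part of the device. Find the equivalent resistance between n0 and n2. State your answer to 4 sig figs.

R_eq = 2.701 Ω

Apply KCL at each of the 2 non-ground nodes and solve the resulting linear system.
Node n1: branches {R1, R4, R9, R10, R11, R12, R13, R14, R16, R17} → V_1 = 0.01047
Node n2: branches {R1, R2, R3, R5, R6, R7, R8, R11, R12, R14, R15, Iprobe} → V_2 = 0.04511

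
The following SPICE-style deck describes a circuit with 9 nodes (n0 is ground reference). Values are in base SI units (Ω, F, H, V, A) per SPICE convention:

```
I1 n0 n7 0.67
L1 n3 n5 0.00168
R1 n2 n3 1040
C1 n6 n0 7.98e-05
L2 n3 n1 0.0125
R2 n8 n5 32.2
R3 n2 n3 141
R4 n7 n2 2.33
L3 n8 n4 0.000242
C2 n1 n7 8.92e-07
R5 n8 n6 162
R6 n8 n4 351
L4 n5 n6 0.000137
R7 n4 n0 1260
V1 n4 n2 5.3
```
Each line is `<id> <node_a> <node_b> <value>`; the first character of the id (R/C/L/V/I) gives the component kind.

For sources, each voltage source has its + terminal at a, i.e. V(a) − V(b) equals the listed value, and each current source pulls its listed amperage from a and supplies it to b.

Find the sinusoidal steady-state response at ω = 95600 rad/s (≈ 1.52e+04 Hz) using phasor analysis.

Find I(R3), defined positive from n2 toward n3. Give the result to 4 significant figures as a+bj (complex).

0.06701-0.001212j A

MNA unknowns: 8 node voltages V₁..V_8 plus 1 source current (V1)
I1: z[0]−=0.67, z[7]+=0.67
L1: Y=0.000-0.006226j on G[3,5]
R1: Y=0.0009615+0.000j on G[2,3]
C1: Y=0.000+7.629j on G[6,0]
L2: Y=0.000-0.0008368j on G[3,1]
R2: Y=0.03106+0.000j on G[8,5]
R3: Y=0.007092+0.000j on G[2,3]
R4: Y=0.4292+0.000j on G[7,2]
L3: Y=0.000-0.04322j on G[8,4]
C2: Y=0.000+0.08528j on G[1,7]
R5: Y=0.006173+0.000j on G[8,6]
R6: Y=0.002849+0.000j on G[8,4]
L4: Y=0.000-0.07635j on G[5,6]
R7: Y=0.0007937+0.000j on G[4,0]
V1: row V4−V2=5.3, i_V1 at 4,2
solve → V1=13.51+19.26j, V2=11.84+19.24j, V3=2.395+19.41j, V4=17.14+19.24j, V5=0.6797+7.204j, V6=-0.002001-0.08604j, V7=13.41+19.26j, V8=16.16+5.872j
aux → i_V1=-0.5940-0.01068j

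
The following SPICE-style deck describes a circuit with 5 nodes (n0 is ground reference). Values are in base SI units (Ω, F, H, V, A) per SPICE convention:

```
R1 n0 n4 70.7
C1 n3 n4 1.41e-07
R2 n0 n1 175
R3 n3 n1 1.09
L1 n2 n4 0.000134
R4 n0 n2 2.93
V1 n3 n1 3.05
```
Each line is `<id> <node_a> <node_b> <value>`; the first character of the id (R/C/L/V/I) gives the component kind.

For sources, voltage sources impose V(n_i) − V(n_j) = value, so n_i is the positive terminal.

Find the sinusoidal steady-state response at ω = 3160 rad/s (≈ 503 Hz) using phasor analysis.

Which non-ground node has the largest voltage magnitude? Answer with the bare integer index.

Element admittances at ω=3160 rad/s:
  Y(R1) = 0.01414+0.000j S between n0,n4
  Y(C1) = 0.000+0.0004456j S between n3,n4
  Y(R2) = 0.005714+0.000j S between n0,n1
  Y(R3) = 0.9174+0.000j S between n3,n1
  Y(L1) = 0.000-2.362j S between n2,n4
  Y(R4) = 0.3413+0.000j S between n0,n2
  V1: constraint V(n3)−V(n1) = 3.05
Assemble and solve the 5×5 MNA system:
  V(n1)=-0.01873-0.2364j  V(n2)=0.0003230+0.003798j  V(n3)=3.031-0.2364j  V(n4)=-0.0002259+0.003845j
  i(V1)=-2.798-0.001351j

3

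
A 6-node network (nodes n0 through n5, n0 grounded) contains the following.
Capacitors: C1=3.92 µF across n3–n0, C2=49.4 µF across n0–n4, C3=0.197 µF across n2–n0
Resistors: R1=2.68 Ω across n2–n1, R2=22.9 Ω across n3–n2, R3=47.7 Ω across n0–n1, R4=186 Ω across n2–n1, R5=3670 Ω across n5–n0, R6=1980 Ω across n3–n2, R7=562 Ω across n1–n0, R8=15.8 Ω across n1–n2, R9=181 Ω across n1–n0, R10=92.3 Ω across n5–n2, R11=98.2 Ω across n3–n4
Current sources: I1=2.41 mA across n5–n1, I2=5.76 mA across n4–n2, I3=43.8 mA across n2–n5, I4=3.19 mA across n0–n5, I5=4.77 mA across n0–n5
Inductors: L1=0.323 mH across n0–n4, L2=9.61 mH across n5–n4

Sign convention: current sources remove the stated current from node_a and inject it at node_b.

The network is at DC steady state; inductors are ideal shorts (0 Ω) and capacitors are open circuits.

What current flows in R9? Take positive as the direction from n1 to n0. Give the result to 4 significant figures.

-0.004038 A

Apply KCL at each of the 5 non-ground nodes and solve the resulting linear system.
Node n1: branches {R1, I1, R3, R4, R7, R8, R9} → V_1 = -0.7310
Node n2: branches {R1, R2, R4, R6, I2, I3, R8, R10, C3} → V_2 = -0.7832
Node n3: branches {C1, R2, R6, R11} → V_3 = -0.6365
Node n4: branches {I2, C2, L1, L2, R11} → V_4 = 0.000
Node n5: branches {I1, R5, I3, I4, L2, R10, I5} → V_5 = 0.000
Source currents: i(L1)=-0.02862, i(L2)=0.04086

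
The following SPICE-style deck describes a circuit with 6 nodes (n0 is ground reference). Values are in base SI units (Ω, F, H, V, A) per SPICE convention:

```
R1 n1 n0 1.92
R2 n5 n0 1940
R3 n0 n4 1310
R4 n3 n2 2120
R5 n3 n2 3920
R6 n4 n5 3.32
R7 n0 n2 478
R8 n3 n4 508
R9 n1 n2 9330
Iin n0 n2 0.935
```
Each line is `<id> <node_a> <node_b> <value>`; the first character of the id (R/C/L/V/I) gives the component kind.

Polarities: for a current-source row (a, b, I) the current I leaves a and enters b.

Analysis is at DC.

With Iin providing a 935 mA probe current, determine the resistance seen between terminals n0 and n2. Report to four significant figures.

MNA unknowns: 5 node voltages V₁..V_5
R1: Y=0.5208 on G[1,0]
R2: Y=0.0005155 on G[5,0]
R3: Y=0.0007634 on G[0,4]
R4: Y=0.0004717 on G[3,2]
R5: Y=0.0002551 on G[3,2]
R6: Y=0.3012 on G[4,5]
R7: Y=0.002092 on G[0,2]
R8: Y=0.001969 on G[3,4]
R9: Y=0.0001072 on G[1,2]
Iin: z[0]−=0.935, z[2]+=0.935
solve → V1=0.07473, V2=363.2, V3=175.8, V4=106.6, V5=106.4

R_eq = 388.5 Ω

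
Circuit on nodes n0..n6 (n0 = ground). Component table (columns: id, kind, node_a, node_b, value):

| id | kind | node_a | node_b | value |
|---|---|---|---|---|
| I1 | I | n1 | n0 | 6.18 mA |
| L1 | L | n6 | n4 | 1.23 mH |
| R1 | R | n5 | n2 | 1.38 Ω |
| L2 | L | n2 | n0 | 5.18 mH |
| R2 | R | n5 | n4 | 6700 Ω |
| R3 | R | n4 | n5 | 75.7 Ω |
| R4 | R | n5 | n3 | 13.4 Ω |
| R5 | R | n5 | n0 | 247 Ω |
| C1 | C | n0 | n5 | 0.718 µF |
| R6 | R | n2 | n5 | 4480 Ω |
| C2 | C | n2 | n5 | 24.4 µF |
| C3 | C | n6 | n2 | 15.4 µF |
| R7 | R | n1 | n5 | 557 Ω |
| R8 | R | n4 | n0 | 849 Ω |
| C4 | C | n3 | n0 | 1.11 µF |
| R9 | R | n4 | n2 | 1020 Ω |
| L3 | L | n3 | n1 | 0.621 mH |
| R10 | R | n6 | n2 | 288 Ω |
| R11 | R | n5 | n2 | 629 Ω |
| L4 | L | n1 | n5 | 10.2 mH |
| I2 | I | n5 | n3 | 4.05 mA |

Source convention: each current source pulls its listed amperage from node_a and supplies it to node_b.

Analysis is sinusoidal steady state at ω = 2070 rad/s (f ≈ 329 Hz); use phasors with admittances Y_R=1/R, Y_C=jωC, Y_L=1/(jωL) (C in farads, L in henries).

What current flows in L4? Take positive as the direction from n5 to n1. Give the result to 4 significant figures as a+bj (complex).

0.0008134-0.0008765j A

Element admittances at ω=2070 rad/s:
  I1: injects 0.00618 A into n0 (from n1)
  Y(L1) = 0.000-0.3928j S between n6,n4
  Y(R1) = 0.7246+0.000j S between n5,n2
  Y(L2) = 0.000-0.09326j S between n2,n0
  Y(R2) = 0.0001493+0.000j S between n5,n4
  Y(R3) = 0.01321+0.000j S between n4,n5
  Y(R4) = 0.07463+0.000j S between n5,n3
  Y(R5) = 0.004049+0.000j S between n5,n0
  Y(C1) = 0.000+0.001486j S between n0,n5
  Y(R6) = 0.0002232+0.000j S between n2,n5
  Y(C2) = 0.000+0.05051j S between n2,n5
  Y(C3) = 0.000+0.03188j S between n6,n2
  Y(R7) = 0.001795+0.000j S between n1,n5
  Y(R8) = 0.001178+0.000j S between n4,n0
  Y(C4) = 0.000+0.002298j S between n3,n0
  Y(R9) = 0.0009804+0.000j S between n4,n2
  Y(L3) = 0.000-0.7779j S between n3,n1
  Y(R10) = 0.003472+0.000j S between n6,n2
  Y(R11) = 0.001590+0.000j S between n5,n2
  Y(L4) = 0.000-0.04736j S between n1,n5
  I2: injects 0.00405 A into n3 (from n5)
Assemble and solve the 6×6 MNA system:
  V(n1)=-0.03185-0.08465j  V(n2)=-0.004775-0.06863j  V(n3)=-0.03293-0.07780j  V(n4)=-0.004021-0.06506j  V(n5)=-0.01334-0.06748j  V(n6)=-0.003917-0.06475j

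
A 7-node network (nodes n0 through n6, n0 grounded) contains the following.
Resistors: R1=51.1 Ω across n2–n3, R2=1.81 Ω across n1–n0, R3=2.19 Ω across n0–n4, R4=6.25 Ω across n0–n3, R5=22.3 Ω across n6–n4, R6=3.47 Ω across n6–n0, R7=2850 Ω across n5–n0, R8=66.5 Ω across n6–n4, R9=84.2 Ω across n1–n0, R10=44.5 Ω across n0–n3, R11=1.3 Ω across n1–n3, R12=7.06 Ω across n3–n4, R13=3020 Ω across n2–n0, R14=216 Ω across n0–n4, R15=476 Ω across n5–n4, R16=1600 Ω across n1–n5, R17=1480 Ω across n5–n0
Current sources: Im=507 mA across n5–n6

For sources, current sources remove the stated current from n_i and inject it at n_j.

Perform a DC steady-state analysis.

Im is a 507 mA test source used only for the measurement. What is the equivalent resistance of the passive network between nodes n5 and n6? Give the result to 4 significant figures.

R_eq = 269.7 Ω

Apply KCL at each of the 6 non-ground nodes and solve the resulting linear system.
Node n1: branches {R2, R9, R11, R16} → V_1 = -0.1485
Node n2: branches {R1, R13} → V_2 = -0.1451
Node n3: branches {R1, R4, R10, R11, R12} → V_3 = -0.1475
Node n4: branches {R3, R5, R8, R12, R14, R15} → V_4 = -0.3330
Node n5: branches {R7, R15, R16, R17, Im} → V_5 = -135.3
Node n6: branches {R5, R6, R8, Im} → V_6 = 1.399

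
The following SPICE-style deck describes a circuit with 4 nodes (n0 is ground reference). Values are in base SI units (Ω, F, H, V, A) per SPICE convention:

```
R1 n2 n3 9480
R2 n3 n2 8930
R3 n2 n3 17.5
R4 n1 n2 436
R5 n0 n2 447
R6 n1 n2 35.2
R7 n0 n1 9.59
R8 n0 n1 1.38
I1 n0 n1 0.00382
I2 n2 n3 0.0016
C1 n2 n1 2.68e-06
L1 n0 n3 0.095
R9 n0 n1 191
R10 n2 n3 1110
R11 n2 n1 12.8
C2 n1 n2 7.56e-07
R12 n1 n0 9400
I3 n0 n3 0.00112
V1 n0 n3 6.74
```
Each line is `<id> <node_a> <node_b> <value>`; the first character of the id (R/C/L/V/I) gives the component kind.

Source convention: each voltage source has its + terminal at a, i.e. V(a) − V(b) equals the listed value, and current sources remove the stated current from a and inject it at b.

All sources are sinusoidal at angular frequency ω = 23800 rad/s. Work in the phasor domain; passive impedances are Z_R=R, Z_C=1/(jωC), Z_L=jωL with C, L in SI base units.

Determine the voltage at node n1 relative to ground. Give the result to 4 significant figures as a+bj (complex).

Apply KCL at each of the 3 non-ground nodes and solve the resulting linear system.
Node n1: branches {R4, R6, R7, R8, I1, C1, R9, R11, C2, R12} → V_1 = -0.3155-0.05984j
Node n2: branches {R1, R2, R3, R4, R5, R6, I2, C1, R10, R11, C2} → V_2 = -2.104+0.8252j
Node n3: branches {R1, R2, R3, I2, L1, R10, I3, V1} → V_3 = -6.740+0.000j
Source currents: i(V1)=-0.2728-0.04510j

-0.3155-0.05984j V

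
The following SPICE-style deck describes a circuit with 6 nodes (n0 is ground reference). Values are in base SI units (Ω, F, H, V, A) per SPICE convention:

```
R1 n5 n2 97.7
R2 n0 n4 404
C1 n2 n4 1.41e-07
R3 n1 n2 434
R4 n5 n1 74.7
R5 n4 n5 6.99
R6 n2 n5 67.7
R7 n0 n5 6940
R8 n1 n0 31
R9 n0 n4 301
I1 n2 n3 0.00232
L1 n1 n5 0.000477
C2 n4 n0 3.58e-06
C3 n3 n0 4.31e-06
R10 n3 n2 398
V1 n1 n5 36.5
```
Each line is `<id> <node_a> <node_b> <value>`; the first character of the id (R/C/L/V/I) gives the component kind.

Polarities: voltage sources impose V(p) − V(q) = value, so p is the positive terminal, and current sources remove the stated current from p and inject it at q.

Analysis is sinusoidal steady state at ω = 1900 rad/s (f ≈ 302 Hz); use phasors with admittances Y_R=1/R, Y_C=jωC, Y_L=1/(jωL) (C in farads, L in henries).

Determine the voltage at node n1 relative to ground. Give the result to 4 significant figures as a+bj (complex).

7.956+4.795j V

Apply KCL at each of the 5 non-ground nodes and solve the resulting linear system.
Node n1: branches {R3, R4, R8, L1, V1} → V_1 = 7.956+4.795j
Node n2: branches {R1, C1, R3, R6, I1, R10} → V_2 = -23.45+4.926j
Node n3: branches {I1, C3, R10} → V_3 = -0.5571+6.742j
Node n4: branches {R2, C1, R5, R9, C2} → V_4 = -27.16+5.856j
Node n5: branches {R1, R4, R5, R6, R7, L1, V1} → V_5 = -28.54+4.795j
Source currents: i(V1)=-0.8176+40.12j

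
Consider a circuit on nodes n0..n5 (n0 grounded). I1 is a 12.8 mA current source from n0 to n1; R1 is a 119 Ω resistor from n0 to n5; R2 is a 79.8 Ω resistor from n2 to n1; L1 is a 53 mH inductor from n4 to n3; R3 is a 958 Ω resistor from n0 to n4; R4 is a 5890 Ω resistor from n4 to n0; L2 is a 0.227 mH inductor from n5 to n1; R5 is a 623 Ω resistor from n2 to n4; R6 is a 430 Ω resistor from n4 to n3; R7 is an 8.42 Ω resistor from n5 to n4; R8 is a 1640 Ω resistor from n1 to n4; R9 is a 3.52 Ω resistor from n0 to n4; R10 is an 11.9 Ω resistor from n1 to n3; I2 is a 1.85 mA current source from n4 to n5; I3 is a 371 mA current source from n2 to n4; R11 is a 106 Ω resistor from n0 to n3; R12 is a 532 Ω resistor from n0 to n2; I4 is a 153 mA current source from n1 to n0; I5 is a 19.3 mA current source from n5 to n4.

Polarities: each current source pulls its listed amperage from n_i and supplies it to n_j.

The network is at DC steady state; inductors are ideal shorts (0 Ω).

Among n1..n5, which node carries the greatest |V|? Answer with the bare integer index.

Apply KCL at each of the 5 non-ground nodes and solve the resulting linear system.
Node n1: branches {I1, R2, L2, R8, R10, I4} → V_1 = -2.326
Node n2: branches {R2, R5, I3, R12} → V_2 = -25.01
Node n3: branches {L1, R6, R10, R11} → V_3 = -0.2499
Node n4: branches {L1, R3, R4, R5, R6, R7, R8, R9, I2, I3, I5} → V_4 = -0.2499
Node n5: branches {R1, L2, R7, I2, I5} → V_5 = -2.326
Source currents: i(L1)=0.1721, i(L2)=0.2487

2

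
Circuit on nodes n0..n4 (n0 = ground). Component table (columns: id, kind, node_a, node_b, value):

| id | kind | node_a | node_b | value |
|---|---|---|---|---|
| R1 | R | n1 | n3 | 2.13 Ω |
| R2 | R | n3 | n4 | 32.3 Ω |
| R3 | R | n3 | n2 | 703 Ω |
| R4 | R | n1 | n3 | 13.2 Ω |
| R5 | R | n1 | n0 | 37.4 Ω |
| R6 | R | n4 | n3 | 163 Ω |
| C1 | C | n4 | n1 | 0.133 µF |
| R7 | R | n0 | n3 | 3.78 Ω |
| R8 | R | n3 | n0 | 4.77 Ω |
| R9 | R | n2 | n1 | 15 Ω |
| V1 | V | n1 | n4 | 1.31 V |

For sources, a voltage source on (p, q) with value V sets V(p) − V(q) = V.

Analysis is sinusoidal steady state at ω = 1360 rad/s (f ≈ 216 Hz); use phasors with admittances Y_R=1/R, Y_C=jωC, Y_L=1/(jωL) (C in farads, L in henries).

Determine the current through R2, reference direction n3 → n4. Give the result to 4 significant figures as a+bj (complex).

Element admittances at ω=1360 rad/s:
  Y(R1) = 0.4695+0.000j S between n1,n3
  Y(R2) = 0.03096+0.000j S between n3,n4
  Y(R3) = 0.001422+0.000j S between n3,n2
  Y(R4) = 0.07576+0.000j S between n1,n3
  Y(R5) = 0.02674+0.000j S between n1,n0
  Y(R6) = 0.006135+0.000j S between n4,n3
  Y(C1) = 0.000+0.0001809j S between n4,n1
  Y(R7) = 0.2646+0.000j S between n0,n3
  Y(R8) = 0.2096+0.000j S between n3,n0
  Y(R9) = 0.06667+0.000j S between n2,n1
  V1: constraint V(n1)−V(n4) = 1.31
Assemble and solve the 5×5 MNA system:
  V(n1)=0.07553+0.000j  V(n2)=0.07386+0.000j  V(n3)=-0.004259+0.000j  V(n4)=-1.234+0.000j
  i(V1)=-0.04563-0.0002370j

0.03809+0.000j A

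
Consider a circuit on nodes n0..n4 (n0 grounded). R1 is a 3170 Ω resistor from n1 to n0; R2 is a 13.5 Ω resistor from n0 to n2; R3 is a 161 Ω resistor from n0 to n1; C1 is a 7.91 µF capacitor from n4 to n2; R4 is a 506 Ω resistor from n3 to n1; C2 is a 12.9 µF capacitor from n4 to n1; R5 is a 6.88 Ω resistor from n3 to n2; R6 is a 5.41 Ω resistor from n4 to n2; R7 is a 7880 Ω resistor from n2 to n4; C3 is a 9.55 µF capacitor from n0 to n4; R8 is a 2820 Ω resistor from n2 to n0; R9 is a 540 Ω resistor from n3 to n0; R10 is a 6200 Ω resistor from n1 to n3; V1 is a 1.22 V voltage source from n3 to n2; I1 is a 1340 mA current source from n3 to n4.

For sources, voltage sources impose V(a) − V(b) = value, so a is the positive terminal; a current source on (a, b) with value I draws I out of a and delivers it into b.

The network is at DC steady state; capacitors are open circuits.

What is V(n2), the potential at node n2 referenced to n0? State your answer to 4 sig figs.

-0.05423 V

Element admittances at DC:
  Y(R1) = 0.0003155 S between n1,n0
  Y(R2) = 0.07407 S between n0,n2
  Y(R3) = 0.006211 S between n0,n1
  Y(C1) = 0.000 S between n4,n2
  Y(R4) = 0.001976 S between n3,n1
  Y(C2) = 0.000 S between n4,n1
  Y(R5) = 0.1453 S between n3,n2
  Y(R6) = 0.1848 S between n4,n2
  Y(R7) = 0.0001269 S between n2,n4
  Y(C3) = 0.000 S between n0,n4
  Y(R8) = 0.0003546 S between n2,n0
  Y(R9) = 0.001852 S between n3,n0
  Y(R10) = 0.0001613 S between n1,n3
  V1: constraint V(n3)−V(n2) = 1.22
  I1: injects 1.34 A into n4 (from n3)
Assemble and solve the 5×5 MNA system:
  V(n1)=0.2876  V(n2)=-0.05423  V(n3)=1.166  V(n4)=7.190
  i(V1)=-1.521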